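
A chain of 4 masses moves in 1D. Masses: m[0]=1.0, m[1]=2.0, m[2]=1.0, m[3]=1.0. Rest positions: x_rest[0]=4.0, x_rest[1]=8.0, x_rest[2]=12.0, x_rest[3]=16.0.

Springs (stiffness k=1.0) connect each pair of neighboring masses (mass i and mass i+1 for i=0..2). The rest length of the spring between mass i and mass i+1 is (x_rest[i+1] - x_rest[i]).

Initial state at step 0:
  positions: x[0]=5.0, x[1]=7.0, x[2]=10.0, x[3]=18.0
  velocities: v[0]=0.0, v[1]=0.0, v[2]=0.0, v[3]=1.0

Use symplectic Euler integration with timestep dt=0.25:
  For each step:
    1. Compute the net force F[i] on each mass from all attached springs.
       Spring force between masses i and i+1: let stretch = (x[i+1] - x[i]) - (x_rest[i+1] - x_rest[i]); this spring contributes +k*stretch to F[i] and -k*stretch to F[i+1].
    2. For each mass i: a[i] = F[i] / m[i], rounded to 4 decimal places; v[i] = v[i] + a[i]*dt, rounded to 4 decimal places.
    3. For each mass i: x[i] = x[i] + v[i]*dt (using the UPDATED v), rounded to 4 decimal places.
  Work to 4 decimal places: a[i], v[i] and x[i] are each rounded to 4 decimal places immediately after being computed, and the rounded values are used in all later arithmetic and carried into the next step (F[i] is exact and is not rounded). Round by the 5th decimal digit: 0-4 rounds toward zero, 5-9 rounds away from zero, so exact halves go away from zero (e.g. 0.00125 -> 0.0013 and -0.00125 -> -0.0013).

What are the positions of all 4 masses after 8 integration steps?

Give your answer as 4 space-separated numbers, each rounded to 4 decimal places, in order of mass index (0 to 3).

Answer: 2.3595 8.4631 14.3723 15.3422

Derivation:
Step 0: x=[5.0000 7.0000 10.0000 18.0000] v=[0.0000 0.0000 0.0000 1.0000]
Step 1: x=[4.8750 7.0313 10.3125 18.0000] v=[-0.5000 0.1250 1.2500 0.0000]
Step 2: x=[4.6348 7.0977 10.9004 17.7695] v=[-0.9609 0.2656 2.3516 -0.9219]
Step 3: x=[4.2985 7.2060 11.6800 17.3597] v=[-1.3452 0.4331 3.1182 -1.6392]
Step 4: x=[3.8939 7.3632 12.5349 16.8449] v=[-1.6183 0.6289 3.4196 -2.0591]
Step 5: x=[3.4562 7.5736 13.3360 16.3108] v=[-1.7510 0.8417 3.2042 -2.1366]
Step 6: x=[3.0258 7.8354 13.9628 15.8407] v=[-1.7217 1.0473 2.5073 -1.8803]
Step 7: x=[2.6460 8.1384 14.3240 15.5033] v=[-1.5193 1.2120 1.4449 -1.3498]
Step 8: x=[2.3595 8.4631 14.3723 15.3422] v=[-1.1462 1.2987 0.1933 -0.6446]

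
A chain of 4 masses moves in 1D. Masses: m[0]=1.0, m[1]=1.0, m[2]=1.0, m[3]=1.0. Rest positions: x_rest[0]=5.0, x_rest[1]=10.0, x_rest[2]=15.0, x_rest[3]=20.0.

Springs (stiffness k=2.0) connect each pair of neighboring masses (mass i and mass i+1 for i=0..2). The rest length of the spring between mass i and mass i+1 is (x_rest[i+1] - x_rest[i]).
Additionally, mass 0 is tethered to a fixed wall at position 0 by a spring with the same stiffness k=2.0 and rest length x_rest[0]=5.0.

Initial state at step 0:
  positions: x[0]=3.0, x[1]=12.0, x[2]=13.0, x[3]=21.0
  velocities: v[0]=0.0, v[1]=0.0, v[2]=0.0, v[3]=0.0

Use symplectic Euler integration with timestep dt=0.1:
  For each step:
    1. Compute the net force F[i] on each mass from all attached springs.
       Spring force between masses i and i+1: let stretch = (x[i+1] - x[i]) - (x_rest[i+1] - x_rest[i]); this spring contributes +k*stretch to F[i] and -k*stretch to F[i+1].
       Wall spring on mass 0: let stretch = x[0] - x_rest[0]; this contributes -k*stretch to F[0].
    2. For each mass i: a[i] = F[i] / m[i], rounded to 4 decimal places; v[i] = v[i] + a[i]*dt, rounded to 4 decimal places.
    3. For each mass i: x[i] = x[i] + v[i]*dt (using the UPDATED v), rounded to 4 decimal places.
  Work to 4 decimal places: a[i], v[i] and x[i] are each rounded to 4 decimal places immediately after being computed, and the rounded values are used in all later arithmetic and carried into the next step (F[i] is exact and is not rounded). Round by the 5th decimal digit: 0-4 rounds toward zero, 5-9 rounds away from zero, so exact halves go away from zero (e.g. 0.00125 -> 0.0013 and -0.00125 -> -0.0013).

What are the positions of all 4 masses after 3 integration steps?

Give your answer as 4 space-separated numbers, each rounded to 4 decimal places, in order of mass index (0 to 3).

Step 0: x=[3.0000 12.0000 13.0000 21.0000] v=[0.0000 0.0000 0.0000 0.0000]
Step 1: x=[3.1200 11.8400 13.1400 20.9400] v=[1.2000 -1.6000 1.4000 -0.6000]
Step 2: x=[3.3520 11.5316 13.4100 20.8240] v=[2.3200 -3.0840 2.7000 -1.1600]
Step 3: x=[3.6806 11.0972 13.7907 20.6597] v=[3.2855 -4.3442 3.8071 -1.6428]

Answer: 3.6806 11.0972 13.7907 20.6597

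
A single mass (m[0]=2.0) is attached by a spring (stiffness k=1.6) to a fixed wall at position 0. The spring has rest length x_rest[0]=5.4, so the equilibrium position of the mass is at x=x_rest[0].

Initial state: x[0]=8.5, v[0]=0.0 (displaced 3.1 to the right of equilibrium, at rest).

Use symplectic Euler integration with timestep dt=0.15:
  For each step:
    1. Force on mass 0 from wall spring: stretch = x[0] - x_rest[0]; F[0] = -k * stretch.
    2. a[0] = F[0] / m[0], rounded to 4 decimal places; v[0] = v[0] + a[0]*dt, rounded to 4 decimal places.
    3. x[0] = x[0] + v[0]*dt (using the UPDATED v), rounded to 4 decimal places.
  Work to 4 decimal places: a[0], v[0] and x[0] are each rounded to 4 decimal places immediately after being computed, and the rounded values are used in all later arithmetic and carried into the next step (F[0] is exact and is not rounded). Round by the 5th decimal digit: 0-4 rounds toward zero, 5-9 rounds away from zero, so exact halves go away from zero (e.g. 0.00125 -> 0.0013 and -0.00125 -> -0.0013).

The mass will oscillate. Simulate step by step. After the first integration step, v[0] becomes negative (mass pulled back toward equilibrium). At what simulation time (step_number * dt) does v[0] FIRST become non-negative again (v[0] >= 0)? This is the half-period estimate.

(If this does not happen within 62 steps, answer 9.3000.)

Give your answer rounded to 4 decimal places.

Answer: 3.6000

Derivation:
Step 0: x=[8.5000] v=[0.0000]
Step 1: x=[8.4442] v=[-0.3720]
Step 2: x=[8.3336] v=[-0.7373]
Step 3: x=[8.1702] v=[-1.0893]
Step 4: x=[7.9569] v=[-1.4217]
Step 5: x=[7.6976] v=[-1.7285]
Step 6: x=[7.3970] v=[-2.0042]
Step 7: x=[7.0604] v=[-2.2438]
Step 8: x=[6.6940] v=[-2.4430]
Step 9: x=[6.3043] v=[-2.5983]
Step 10: x=[5.8983] v=[-2.7068]
Step 11: x=[5.4833] v=[-2.7666]
Step 12: x=[5.0668] v=[-2.7766]
Step 13: x=[4.6563] v=[-2.7366]
Step 14: x=[4.2592] v=[-2.6474]
Step 15: x=[3.8826] v=[-2.5105]
Step 16: x=[3.5333] v=[-2.3284]
Step 17: x=[3.2176] v=[-2.1044]
Step 18: x=[2.9412] v=[-1.8425]
Step 19: x=[2.7091] v=[-1.5475]
Step 20: x=[2.5254] v=[-1.2246]
Step 21: x=[2.3935] v=[-0.8796]
Step 22: x=[2.3157] v=[-0.5188]
Step 23: x=[2.2934] v=[-0.1487]
Step 24: x=[2.3270] v=[0.2241]
First v>=0 after going negative at step 24, time=3.6000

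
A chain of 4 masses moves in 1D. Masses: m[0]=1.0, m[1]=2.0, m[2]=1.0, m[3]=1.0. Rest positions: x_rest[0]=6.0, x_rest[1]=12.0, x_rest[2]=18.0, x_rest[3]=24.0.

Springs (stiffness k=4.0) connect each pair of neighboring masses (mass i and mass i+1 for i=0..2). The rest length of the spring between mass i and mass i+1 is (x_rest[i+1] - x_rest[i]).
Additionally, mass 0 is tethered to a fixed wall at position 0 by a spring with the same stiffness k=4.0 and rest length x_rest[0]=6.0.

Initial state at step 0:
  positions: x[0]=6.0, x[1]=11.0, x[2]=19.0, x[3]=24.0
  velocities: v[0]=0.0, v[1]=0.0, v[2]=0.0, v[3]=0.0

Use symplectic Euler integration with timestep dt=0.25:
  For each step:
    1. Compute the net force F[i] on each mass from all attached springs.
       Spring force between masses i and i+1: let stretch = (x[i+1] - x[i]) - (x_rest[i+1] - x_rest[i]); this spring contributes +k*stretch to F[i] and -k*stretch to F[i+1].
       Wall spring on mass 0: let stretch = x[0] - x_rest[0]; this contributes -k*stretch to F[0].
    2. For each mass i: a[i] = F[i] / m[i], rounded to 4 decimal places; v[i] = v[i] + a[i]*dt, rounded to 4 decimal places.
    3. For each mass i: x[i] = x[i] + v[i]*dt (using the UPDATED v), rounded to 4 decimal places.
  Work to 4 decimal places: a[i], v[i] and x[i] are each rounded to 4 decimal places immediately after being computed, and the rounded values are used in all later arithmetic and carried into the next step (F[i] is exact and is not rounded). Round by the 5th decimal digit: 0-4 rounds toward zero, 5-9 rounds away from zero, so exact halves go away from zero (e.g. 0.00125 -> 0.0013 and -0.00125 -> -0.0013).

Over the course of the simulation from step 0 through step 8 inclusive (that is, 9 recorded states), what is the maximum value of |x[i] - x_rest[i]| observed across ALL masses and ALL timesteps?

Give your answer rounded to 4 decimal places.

Answer: 1.3118

Derivation:
Step 0: x=[6.0000 11.0000 19.0000 24.0000] v=[0.0000 0.0000 0.0000 0.0000]
Step 1: x=[5.7500 11.3750 18.2500 24.2500] v=[-1.0000 1.5000 -3.0000 1.0000]
Step 2: x=[5.4688 11.9063 17.2813 24.5000] v=[-1.1250 2.1250 -3.8750 1.0000]
Step 3: x=[5.4297 12.3048 16.7735 24.4453] v=[-0.1563 1.5938 -2.0313 -0.2187]
Step 4: x=[5.7520 12.4025 17.0665 23.9727] v=[1.2891 0.3906 1.1718 -1.8905]
Step 5: x=[6.2989 12.2518 17.9200 23.2735] v=[2.1876 -0.6027 3.4140 -2.7967]
Step 6: x=[6.7593 12.0655 18.6948 22.7360] v=[1.8416 -0.7451 3.0993 -2.1502]
Step 7: x=[6.8564 12.0446 18.8226 22.6882] v=[0.3885 -0.0836 0.5112 -0.1914]
Step 8: x=[6.5365 12.2224 18.2223 23.1740] v=[-1.2797 0.7113 -2.4012 1.9430]
Max displacement = 1.3118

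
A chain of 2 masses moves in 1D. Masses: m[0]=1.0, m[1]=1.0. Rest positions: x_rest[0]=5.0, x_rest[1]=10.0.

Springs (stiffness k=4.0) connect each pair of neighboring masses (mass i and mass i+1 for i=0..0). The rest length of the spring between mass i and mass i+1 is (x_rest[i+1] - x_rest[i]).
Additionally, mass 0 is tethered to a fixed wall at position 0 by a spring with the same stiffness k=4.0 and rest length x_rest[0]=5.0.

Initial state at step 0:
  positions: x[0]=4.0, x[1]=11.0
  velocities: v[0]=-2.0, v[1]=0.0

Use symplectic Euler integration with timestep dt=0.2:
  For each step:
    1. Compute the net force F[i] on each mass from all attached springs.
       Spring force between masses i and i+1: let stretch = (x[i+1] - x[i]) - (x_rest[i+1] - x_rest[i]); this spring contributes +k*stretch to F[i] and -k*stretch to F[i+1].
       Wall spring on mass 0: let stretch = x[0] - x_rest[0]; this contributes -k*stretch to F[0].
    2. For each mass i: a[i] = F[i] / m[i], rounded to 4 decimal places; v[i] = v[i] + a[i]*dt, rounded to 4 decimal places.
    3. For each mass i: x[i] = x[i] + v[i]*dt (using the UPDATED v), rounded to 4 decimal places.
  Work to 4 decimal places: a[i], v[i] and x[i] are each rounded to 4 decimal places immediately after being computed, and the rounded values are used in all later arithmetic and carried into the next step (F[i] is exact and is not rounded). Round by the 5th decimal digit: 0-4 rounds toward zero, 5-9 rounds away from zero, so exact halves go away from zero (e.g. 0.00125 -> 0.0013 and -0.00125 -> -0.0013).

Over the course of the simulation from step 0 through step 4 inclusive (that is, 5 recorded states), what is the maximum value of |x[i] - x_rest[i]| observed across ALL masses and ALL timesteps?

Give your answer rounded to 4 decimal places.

Answer: 1.0992

Derivation:
Step 0: x=[4.0000 11.0000] v=[-2.0000 0.0000]
Step 1: x=[4.0800 10.6800] v=[0.4000 -1.6000]
Step 2: x=[4.5632 10.1040] v=[2.4160 -2.8800]
Step 3: x=[5.2028 9.4415] v=[3.1981 -3.3126]
Step 4: x=[5.6882 8.9008] v=[2.4268 -2.7036]
Max displacement = 1.0992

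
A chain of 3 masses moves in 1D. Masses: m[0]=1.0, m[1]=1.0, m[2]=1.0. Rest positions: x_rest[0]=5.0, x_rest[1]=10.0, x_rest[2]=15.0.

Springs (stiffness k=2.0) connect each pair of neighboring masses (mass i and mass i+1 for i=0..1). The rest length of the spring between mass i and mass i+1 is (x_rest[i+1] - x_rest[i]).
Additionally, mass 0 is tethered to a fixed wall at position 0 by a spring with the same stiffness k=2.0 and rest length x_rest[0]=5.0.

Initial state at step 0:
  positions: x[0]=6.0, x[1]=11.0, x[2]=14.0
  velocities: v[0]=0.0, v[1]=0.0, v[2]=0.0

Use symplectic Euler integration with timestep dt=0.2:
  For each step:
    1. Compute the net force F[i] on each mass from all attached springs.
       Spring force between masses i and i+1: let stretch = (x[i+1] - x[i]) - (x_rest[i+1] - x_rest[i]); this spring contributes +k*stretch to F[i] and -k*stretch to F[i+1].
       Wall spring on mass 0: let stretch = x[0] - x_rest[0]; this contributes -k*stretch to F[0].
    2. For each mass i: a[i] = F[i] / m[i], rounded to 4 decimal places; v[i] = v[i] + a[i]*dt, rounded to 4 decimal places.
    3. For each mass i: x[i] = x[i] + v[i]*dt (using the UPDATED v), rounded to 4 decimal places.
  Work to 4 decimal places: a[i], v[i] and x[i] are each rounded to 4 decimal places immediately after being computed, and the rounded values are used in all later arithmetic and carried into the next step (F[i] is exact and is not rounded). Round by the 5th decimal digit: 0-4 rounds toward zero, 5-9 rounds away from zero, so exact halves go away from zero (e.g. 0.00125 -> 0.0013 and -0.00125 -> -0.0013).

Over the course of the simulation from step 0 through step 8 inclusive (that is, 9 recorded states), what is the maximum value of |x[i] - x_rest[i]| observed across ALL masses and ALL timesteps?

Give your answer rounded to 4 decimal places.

Answer: 1.1067

Derivation:
Step 0: x=[6.0000 11.0000 14.0000] v=[0.0000 0.0000 0.0000]
Step 1: x=[5.9200 10.8400 14.1600] v=[-0.4000 -0.8000 0.8000]
Step 2: x=[5.7600 10.5520 14.4544] v=[-0.8000 -1.4400 1.4720]
Step 3: x=[5.5226 10.1928 14.8366] v=[-1.1872 -1.7958 1.9110]
Step 4: x=[5.2170 9.8315 15.2473] v=[-1.5282 -1.8064 2.0535]
Step 5: x=[4.8632 9.5343 15.6247] v=[-1.7692 -1.4859 1.8872]
Step 6: x=[4.4940 9.3507 15.9149] v=[-1.8460 -0.9182 1.4510]
Step 7: x=[4.1538 9.3037 16.0800] v=[-1.7009 -0.2352 0.8253]
Step 8: x=[3.8933 9.3868 16.1030] v=[-1.3025 0.4154 0.1148]
Max displacement = 1.1067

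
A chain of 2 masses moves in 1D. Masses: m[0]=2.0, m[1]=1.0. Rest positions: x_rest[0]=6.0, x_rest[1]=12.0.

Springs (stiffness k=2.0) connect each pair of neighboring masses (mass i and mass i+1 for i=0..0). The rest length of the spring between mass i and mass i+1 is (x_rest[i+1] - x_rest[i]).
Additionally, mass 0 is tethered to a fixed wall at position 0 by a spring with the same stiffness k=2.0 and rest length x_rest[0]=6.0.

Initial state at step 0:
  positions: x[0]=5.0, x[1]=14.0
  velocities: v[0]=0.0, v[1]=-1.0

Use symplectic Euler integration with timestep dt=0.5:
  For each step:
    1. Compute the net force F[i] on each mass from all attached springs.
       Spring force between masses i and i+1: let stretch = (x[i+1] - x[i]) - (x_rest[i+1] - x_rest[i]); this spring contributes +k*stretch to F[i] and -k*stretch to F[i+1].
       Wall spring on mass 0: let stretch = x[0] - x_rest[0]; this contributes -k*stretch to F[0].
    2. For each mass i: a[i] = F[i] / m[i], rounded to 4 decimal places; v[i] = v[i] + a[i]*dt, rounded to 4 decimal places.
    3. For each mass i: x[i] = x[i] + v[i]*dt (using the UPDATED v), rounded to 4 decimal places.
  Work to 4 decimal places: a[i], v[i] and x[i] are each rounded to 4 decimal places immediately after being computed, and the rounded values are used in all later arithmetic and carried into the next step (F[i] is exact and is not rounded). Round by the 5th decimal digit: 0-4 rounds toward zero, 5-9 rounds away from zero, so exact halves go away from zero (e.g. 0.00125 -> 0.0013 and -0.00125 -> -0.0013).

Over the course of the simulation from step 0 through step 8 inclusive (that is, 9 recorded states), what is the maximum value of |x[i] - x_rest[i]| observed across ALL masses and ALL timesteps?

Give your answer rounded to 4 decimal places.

Step 0: x=[5.0000 14.0000] v=[0.0000 -1.0000]
Step 1: x=[6.0000 12.0000] v=[2.0000 -4.0000]
Step 2: x=[7.0000 10.0000] v=[2.0000 -4.0000]
Step 3: x=[7.0000 9.5000] v=[0.0000 -1.0000]
Step 4: x=[5.8750 10.7500] v=[-2.2500 2.5000]
Step 5: x=[4.5000 12.5625] v=[-2.7500 3.6250]
Step 6: x=[4.0156 13.3438] v=[-0.9688 1.5625]
Step 7: x=[4.8594 12.4610] v=[1.6875 -1.7657]
Step 8: x=[6.3887 10.7774] v=[3.0586 -3.3673]
Max displacement = 2.5000

Answer: 2.5000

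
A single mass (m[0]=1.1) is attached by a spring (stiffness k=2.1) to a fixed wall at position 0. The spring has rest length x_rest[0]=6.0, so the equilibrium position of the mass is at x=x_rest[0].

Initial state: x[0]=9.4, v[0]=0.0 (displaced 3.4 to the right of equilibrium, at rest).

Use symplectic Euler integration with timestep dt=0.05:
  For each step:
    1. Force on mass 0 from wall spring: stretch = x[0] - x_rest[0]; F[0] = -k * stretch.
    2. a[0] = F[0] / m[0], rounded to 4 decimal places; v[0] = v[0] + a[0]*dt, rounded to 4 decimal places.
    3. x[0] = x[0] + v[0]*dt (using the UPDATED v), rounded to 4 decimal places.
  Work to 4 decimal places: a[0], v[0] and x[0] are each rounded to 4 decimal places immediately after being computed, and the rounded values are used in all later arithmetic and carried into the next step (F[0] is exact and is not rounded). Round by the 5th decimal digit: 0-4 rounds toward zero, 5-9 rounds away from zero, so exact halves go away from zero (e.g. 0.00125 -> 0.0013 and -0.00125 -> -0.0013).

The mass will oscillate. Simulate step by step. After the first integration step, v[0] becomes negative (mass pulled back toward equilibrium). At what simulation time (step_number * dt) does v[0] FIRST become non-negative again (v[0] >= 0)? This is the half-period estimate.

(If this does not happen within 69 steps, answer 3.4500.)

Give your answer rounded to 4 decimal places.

Step 0: x=[9.4000] v=[0.0000]
Step 1: x=[9.3838] v=[-0.3245]
Step 2: x=[9.3514] v=[-0.6475]
Step 3: x=[9.3030] v=[-0.9674]
Step 4: x=[9.2389] v=[-1.2827]
Step 5: x=[9.1593] v=[-1.5919]
Step 6: x=[9.0646] v=[-1.8935]
Step 7: x=[8.9553] v=[-2.1860]
Step 8: x=[8.8319] v=[-2.4681]
Step 9: x=[8.6950] v=[-2.7384]
Step 10: x=[8.5452] v=[-2.9957]
Step 11: x=[8.3833] v=[-3.2387]
Step 12: x=[8.2100] v=[-3.4662]
Step 13: x=[8.0261] v=[-3.6772]
Step 14: x=[7.8326] v=[-3.8706]
Step 15: x=[7.6303] v=[-4.0455]
Step 16: x=[7.4202] v=[-4.2011]
Step 17: x=[7.2034] v=[-4.3367]
Step 18: x=[6.9808] v=[-4.4516]
Step 19: x=[6.7535] v=[-4.5452]
Step 20: x=[6.5226] v=[-4.6171]
Step 21: x=[6.2893] v=[-4.6670]
Step 22: x=[6.0546] v=[-4.6946]
Step 23: x=[5.8196] v=[-4.6998]
Step 24: x=[5.5855] v=[-4.6826]
Step 25: x=[5.3534] v=[-4.6430]
Step 26: x=[5.1243] v=[-4.5813]
Step 27: x=[4.8994] v=[-4.4977]
Step 28: x=[4.6798] v=[-4.3926]
Step 29: x=[4.4665] v=[-4.2666]
Step 30: x=[4.2605] v=[-4.1202]
Step 31: x=[4.0628] v=[-3.9542]
Step 32: x=[3.8743] v=[-3.7693]
Step 33: x=[3.6960] v=[-3.5664]
Step 34: x=[3.5287] v=[-3.3465]
Step 35: x=[3.3732] v=[-3.1106]
Step 36: x=[3.2302] v=[-2.8599]
Step 37: x=[3.1004] v=[-2.5955]
Step 38: x=[2.9845] v=[-2.3187]
Step 39: x=[2.8830] v=[-2.0309]
Step 40: x=[2.7963] v=[-1.7334]
Step 41: x=[2.7249] v=[-1.4276]
Step 42: x=[2.6692] v=[-1.1150]
Step 43: x=[2.6293] v=[-0.7971]
Step 44: x=[2.6055] v=[-0.4754]
Step 45: x=[2.5979] v=[-0.1514]
Step 46: x=[2.6066] v=[0.1733]
First v>=0 after going negative at step 46, time=2.3000

Answer: 2.3000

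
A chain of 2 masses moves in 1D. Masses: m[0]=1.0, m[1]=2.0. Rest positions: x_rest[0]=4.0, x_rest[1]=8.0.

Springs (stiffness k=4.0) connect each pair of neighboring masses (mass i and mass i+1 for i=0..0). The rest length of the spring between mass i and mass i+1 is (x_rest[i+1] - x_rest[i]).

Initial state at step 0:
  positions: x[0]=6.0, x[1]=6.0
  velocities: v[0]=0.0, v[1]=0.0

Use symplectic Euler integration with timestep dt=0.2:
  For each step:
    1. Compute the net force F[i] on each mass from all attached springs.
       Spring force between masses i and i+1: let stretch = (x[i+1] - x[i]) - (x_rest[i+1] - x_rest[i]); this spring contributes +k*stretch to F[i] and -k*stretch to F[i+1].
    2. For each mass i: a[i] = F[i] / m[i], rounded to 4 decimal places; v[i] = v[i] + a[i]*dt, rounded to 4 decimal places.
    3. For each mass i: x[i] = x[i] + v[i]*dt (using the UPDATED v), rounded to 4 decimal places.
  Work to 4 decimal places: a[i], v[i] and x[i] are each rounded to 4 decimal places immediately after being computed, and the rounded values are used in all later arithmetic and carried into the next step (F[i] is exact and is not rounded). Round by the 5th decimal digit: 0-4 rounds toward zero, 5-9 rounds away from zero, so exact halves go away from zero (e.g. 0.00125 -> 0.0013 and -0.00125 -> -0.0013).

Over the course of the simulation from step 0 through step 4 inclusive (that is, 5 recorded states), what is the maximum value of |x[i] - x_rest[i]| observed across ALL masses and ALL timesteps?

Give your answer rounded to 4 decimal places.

Step 0: x=[6.0000 6.0000] v=[0.0000 0.0000]
Step 1: x=[5.3600 6.3200] v=[-3.2000 1.6000]
Step 2: x=[4.2336 6.8832] v=[-5.6320 2.8160]
Step 3: x=[2.8911 7.5544] v=[-6.7123 3.3562]
Step 4: x=[1.6548 8.1726] v=[-6.1817 3.0909]
Max displacement = 2.3452

Answer: 2.3452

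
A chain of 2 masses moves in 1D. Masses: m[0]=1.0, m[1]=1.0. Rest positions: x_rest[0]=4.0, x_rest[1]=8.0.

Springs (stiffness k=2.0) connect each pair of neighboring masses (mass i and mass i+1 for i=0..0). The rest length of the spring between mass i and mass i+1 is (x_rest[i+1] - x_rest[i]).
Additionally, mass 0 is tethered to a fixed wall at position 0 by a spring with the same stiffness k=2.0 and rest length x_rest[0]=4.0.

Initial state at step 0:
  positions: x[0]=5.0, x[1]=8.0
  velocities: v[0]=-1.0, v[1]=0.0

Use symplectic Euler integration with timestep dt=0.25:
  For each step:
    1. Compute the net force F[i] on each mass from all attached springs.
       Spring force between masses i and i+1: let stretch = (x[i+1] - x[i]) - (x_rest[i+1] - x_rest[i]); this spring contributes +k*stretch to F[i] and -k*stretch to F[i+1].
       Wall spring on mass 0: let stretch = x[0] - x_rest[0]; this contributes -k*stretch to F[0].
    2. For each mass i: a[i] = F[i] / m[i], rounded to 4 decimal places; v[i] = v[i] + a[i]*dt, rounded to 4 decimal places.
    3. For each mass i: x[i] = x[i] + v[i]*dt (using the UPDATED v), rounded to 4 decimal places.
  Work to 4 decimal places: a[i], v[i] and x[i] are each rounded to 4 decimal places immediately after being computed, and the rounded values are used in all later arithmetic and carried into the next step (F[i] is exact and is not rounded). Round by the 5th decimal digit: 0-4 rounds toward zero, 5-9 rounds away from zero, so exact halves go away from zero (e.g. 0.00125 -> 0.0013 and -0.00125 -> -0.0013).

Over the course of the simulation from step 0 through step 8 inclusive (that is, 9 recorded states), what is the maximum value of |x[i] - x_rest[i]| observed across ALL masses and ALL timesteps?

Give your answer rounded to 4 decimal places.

Answer: 1.0160

Derivation:
Step 0: x=[5.0000 8.0000] v=[-1.0000 0.0000]
Step 1: x=[4.5000 8.1250] v=[-2.0000 0.5000]
Step 2: x=[3.8906 8.2969] v=[-2.4375 0.6875]
Step 3: x=[3.3457 8.4180] v=[-2.1797 0.4844]
Step 4: x=[3.0166 8.4051] v=[-1.3164 -0.0518]
Step 5: x=[2.9840 8.2186] v=[-0.1305 -0.7461]
Step 6: x=[3.2327 7.8778] v=[0.9948 -1.3634]
Step 7: x=[3.6580 7.4563] v=[1.7010 -1.6860]
Step 8: x=[4.1008 7.0600] v=[1.7712 -1.5852]
Max displacement = 1.0160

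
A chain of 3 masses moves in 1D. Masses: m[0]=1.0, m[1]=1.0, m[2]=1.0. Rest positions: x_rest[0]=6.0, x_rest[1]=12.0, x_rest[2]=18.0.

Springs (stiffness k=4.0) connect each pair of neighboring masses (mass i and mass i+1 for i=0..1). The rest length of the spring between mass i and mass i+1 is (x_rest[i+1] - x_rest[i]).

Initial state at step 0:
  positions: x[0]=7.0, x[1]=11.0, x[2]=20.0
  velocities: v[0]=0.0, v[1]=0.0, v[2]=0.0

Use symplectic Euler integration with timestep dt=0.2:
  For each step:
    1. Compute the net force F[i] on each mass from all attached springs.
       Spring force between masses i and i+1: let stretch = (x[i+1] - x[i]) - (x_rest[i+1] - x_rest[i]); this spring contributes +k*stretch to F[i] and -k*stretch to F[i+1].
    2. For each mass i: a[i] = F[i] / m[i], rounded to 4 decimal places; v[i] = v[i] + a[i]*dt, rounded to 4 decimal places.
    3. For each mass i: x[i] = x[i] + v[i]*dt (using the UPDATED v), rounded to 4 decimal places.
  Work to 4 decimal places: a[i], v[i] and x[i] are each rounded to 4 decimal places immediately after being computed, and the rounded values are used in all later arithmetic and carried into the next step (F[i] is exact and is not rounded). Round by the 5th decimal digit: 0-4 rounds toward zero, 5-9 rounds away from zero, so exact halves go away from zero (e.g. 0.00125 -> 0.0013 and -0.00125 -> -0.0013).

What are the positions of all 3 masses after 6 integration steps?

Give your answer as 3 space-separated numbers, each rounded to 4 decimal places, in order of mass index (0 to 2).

Answer: 7.0076 12.8683 18.1240

Derivation:
Step 0: x=[7.0000 11.0000 20.0000] v=[0.0000 0.0000 0.0000]
Step 1: x=[6.6800 11.8000 19.5200] v=[-1.6000 4.0000 -2.4000]
Step 2: x=[6.2192 13.0160 18.7648] v=[-2.3040 6.0800 -3.7760]
Step 3: x=[5.8859 14.0643 18.0498] v=[-1.6666 5.2416 -3.5750]
Step 4: x=[5.9011 14.4418 17.6571] v=[0.0761 1.8873 -1.9634]
Step 5: x=[6.3228 13.9672 17.7100] v=[2.1087 -2.3730 0.2644]
Step 6: x=[7.0076 12.8683 18.1240] v=[3.4242 -5.4943 2.0702]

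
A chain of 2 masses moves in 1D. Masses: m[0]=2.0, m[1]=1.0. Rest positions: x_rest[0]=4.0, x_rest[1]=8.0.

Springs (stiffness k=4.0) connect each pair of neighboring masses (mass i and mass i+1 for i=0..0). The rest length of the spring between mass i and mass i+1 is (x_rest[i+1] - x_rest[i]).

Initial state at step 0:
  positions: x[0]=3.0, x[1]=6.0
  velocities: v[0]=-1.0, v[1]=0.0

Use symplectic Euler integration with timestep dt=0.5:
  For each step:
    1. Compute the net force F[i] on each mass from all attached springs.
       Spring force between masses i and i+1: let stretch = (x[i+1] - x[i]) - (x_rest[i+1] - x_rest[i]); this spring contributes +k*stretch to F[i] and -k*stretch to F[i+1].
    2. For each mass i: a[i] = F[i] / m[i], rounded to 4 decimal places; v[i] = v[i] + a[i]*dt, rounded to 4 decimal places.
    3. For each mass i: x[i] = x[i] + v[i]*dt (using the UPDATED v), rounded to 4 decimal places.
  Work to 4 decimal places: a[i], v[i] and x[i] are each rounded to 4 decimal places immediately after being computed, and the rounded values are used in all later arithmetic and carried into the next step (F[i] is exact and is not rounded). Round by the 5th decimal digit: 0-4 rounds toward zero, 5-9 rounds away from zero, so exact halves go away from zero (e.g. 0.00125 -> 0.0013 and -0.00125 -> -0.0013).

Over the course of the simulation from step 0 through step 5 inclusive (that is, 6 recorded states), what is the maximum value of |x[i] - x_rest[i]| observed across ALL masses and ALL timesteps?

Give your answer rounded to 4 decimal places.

Step 0: x=[3.0000 6.0000] v=[-1.0000 0.0000]
Step 1: x=[2.0000 7.0000] v=[-2.0000 2.0000]
Step 2: x=[1.5000 7.0000] v=[-1.0000 0.0000]
Step 3: x=[1.7500 5.5000] v=[0.5000 -3.0000]
Step 4: x=[1.8750 4.2500] v=[0.2500 -2.5000]
Step 5: x=[1.1875 4.6250] v=[-1.3750 0.7500]
Max displacement = 3.7500

Answer: 3.7500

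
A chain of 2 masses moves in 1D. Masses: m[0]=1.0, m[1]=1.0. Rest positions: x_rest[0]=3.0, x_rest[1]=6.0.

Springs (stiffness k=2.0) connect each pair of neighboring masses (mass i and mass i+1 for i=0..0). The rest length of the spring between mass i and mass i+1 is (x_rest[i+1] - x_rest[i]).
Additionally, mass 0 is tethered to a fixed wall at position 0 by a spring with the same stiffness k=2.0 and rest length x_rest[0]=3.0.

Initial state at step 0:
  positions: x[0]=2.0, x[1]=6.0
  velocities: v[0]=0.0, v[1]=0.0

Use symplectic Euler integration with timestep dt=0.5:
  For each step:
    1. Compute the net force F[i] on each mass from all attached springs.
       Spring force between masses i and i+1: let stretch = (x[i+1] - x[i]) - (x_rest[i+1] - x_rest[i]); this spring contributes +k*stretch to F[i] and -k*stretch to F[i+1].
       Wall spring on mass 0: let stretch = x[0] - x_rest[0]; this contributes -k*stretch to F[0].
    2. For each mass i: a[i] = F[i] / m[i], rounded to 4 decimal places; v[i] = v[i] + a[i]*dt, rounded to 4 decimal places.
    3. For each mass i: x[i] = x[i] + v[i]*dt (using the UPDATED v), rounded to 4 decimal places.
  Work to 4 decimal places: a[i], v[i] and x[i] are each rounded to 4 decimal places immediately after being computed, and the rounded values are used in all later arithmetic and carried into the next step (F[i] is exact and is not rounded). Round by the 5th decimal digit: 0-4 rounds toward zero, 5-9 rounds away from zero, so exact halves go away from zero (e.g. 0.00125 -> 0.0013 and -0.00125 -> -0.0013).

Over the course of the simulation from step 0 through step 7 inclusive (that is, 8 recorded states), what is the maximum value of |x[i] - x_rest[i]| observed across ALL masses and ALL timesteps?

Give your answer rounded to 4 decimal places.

Step 0: x=[2.0000 6.0000] v=[0.0000 0.0000]
Step 1: x=[3.0000 5.5000] v=[2.0000 -1.0000]
Step 2: x=[3.7500 5.2500] v=[1.5000 -0.5000]
Step 3: x=[3.3750 5.7500] v=[-0.7500 1.0000]
Step 4: x=[2.5000 6.5625] v=[-1.7500 1.6250]
Step 5: x=[2.4063 6.8438] v=[-0.1875 0.5625]
Step 6: x=[3.3282 6.4063] v=[1.8437 -0.8750]
Step 7: x=[4.1250 5.9298] v=[1.5936 -0.9531]
Max displacement = 1.1250

Answer: 1.1250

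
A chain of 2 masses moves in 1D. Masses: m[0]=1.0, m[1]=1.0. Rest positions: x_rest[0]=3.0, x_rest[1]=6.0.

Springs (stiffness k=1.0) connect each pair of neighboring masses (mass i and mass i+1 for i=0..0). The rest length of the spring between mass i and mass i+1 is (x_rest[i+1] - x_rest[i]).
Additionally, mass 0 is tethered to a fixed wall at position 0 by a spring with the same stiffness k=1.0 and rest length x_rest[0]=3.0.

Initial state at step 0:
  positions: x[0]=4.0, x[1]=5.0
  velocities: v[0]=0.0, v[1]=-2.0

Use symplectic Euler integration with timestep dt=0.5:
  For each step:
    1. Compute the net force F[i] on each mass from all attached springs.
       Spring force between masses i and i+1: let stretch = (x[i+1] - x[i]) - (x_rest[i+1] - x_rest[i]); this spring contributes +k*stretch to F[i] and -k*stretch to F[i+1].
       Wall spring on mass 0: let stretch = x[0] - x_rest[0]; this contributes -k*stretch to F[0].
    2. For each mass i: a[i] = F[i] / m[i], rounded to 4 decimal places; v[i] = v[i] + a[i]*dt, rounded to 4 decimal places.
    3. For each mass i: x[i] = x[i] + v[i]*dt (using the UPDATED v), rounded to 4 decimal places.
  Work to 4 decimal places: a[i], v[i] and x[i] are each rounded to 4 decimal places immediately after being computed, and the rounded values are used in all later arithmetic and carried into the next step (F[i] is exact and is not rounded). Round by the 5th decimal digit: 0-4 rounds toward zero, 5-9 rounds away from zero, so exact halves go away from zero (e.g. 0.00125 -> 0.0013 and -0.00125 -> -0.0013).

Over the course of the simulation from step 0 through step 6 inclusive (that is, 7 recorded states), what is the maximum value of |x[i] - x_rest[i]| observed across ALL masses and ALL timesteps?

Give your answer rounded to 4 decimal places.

Step 0: x=[4.0000 5.0000] v=[0.0000 -2.0000]
Step 1: x=[3.2500 4.5000] v=[-1.5000 -1.0000]
Step 2: x=[2.0000 4.4375] v=[-2.5000 -0.1250]
Step 3: x=[0.8594 4.5157] v=[-2.2813 0.1563]
Step 4: x=[0.4180 4.4298] v=[-0.8829 -0.1719]
Step 5: x=[0.8750 4.0909] v=[0.9140 -0.6778]
Step 6: x=[1.9173 3.6980] v=[2.0845 -0.7858]
Max displacement = 2.5820

Answer: 2.5820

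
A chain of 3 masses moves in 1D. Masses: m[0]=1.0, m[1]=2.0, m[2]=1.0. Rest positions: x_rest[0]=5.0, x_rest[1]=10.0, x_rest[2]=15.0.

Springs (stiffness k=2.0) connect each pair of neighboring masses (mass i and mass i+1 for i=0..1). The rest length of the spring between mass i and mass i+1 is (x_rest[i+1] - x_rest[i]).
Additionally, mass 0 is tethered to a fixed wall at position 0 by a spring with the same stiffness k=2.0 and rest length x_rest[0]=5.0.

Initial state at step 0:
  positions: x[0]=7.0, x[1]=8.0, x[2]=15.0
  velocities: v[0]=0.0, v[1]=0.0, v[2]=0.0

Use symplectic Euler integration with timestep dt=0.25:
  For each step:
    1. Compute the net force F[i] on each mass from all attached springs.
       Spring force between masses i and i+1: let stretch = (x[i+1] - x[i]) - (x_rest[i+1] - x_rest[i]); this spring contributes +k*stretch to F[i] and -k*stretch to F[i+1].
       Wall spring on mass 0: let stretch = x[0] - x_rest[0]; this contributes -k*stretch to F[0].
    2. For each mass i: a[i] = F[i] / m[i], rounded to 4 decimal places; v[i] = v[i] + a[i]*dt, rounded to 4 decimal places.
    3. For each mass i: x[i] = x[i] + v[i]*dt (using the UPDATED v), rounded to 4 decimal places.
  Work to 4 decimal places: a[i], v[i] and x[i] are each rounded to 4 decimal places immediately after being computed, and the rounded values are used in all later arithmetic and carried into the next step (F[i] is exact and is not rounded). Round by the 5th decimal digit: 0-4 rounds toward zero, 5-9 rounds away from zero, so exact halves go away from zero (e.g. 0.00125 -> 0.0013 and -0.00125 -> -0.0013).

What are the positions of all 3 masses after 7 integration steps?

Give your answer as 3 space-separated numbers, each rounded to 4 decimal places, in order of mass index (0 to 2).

Answer: 3.5976 10.2122 13.9564

Derivation:
Step 0: x=[7.0000 8.0000 15.0000] v=[0.0000 0.0000 0.0000]
Step 1: x=[6.2500 8.3750 14.7500] v=[-3.0000 1.5000 -1.0000]
Step 2: x=[4.9844 9.0156 14.3281] v=[-5.0625 2.5625 -1.6875]
Step 3: x=[3.5996 9.7363 13.8672] v=[-5.5391 2.8828 -1.8438]
Step 4: x=[2.5320 10.3317 13.5149] v=[-4.2706 2.3814 -1.4093]
Step 5: x=[2.1228 10.6385 13.3897] v=[-1.6368 1.2273 -0.5009]
Step 6: x=[2.5127 10.5851 13.5456] v=[1.5597 -0.2138 0.6235]
Step 7: x=[3.5976 10.2122 13.9564] v=[4.3396 -1.4918 1.6433]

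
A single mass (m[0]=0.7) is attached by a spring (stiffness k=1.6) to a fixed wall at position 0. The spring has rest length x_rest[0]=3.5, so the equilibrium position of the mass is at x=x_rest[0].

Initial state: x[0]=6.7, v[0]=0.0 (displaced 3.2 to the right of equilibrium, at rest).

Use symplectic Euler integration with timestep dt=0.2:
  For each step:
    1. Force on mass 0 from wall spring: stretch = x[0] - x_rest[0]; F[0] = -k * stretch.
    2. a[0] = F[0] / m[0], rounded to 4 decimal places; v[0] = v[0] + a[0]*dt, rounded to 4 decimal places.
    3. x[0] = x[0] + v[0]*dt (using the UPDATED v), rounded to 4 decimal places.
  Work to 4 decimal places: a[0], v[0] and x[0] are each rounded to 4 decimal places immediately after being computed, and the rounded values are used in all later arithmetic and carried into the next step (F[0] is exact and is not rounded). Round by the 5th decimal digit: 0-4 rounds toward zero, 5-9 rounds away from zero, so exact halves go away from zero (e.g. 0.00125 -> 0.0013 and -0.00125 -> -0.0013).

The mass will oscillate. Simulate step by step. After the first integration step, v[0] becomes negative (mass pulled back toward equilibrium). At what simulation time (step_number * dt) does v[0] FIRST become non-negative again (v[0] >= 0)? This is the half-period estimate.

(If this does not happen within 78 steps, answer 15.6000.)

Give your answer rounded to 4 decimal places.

Step 0: x=[6.7000] v=[0.0000]
Step 1: x=[6.4074] v=[-1.4629]
Step 2: x=[5.8490] v=[-2.7920]
Step 3: x=[5.0758] v=[-3.8658]
Step 4: x=[4.1586] v=[-4.5862]
Step 5: x=[3.1811] v=[-4.8873]
Step 6: x=[2.2328] v=[-4.7415]
Step 7: x=[1.4004] v=[-4.1622]
Step 8: x=[0.7599] v=[-3.2024]
Step 9: x=[0.3699] v=[-1.9498]
Step 10: x=[0.2661] v=[-0.5189]
Step 11: x=[0.4580] v=[0.9595]
First v>=0 after going negative at step 11, time=2.2000

Answer: 2.2000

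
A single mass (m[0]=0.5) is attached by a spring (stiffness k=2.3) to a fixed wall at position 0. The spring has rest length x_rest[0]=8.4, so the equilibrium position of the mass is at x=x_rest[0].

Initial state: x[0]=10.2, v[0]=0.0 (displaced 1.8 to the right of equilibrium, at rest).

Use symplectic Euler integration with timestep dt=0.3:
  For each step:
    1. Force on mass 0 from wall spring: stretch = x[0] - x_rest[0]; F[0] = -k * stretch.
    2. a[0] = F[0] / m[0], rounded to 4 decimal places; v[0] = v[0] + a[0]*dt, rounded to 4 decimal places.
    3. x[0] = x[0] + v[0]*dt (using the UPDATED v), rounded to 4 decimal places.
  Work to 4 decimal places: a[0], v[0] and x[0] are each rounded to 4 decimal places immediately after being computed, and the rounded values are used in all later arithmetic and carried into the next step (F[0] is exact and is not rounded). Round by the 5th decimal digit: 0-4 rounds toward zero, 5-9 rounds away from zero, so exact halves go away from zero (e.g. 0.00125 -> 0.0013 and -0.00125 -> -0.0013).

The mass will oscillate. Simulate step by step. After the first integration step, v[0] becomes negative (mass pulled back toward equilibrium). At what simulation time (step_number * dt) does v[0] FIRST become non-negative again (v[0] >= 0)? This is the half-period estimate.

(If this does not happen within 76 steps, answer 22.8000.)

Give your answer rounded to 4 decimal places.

Answer: 1.5000

Derivation:
Step 0: x=[10.2000] v=[0.0000]
Step 1: x=[9.4548] v=[-2.4840]
Step 2: x=[8.2729] v=[-3.9396]
Step 3: x=[7.1436] v=[-3.7642]
Step 4: x=[6.5345] v=[-2.0304]
Step 5: x=[6.6977] v=[0.5440]
First v>=0 after going negative at step 5, time=1.5000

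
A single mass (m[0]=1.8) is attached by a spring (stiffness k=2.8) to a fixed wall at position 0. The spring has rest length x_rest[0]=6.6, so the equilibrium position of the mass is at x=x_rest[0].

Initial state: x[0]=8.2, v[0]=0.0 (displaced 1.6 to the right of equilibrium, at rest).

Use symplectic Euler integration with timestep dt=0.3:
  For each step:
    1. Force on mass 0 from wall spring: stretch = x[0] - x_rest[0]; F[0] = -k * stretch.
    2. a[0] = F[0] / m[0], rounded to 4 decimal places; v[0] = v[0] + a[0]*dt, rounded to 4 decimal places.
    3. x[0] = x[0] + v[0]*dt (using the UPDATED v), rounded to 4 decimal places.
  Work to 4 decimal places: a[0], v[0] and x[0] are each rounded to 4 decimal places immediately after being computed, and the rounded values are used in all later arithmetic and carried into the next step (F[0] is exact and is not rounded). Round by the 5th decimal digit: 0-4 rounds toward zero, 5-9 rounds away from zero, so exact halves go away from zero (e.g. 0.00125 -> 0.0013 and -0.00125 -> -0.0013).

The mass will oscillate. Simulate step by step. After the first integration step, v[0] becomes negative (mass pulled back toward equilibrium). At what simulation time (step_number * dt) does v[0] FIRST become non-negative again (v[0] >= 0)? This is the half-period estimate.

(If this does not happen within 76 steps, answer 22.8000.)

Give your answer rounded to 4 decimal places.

Step 0: x=[8.2000] v=[0.0000]
Step 1: x=[7.9760] v=[-0.7467]
Step 2: x=[7.5594] v=[-1.3888]
Step 3: x=[7.0085] v=[-1.8365]
Step 4: x=[6.4004] v=[-2.0271]
Step 5: x=[5.8202] v=[-1.9340]
Step 6: x=[5.3492] v=[-1.5701]
Step 7: x=[5.0533] v=[-0.9864]
Step 8: x=[4.9739] v=[-0.2646]
Step 9: x=[5.1222] v=[0.4943]
First v>=0 after going negative at step 9, time=2.7000

Answer: 2.7000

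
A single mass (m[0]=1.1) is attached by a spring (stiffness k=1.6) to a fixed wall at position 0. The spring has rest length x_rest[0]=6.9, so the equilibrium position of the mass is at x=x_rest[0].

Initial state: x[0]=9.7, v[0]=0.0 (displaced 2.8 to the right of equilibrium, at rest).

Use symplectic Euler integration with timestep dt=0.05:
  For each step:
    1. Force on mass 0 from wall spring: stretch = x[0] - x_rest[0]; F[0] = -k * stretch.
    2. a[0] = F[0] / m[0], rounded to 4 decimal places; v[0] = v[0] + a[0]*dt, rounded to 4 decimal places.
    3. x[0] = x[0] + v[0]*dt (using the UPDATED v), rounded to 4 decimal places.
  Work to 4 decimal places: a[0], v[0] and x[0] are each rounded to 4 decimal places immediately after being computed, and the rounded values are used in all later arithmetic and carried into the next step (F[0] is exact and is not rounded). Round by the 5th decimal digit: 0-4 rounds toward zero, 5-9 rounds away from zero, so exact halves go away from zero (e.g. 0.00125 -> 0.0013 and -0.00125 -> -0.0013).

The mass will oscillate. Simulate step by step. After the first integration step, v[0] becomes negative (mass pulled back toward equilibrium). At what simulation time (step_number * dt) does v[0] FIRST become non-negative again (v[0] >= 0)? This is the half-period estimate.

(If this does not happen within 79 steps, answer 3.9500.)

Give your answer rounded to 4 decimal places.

Answer: 2.6500

Derivation:
Step 0: x=[9.7000] v=[0.0000]
Step 1: x=[9.6898] v=[-0.2036]
Step 2: x=[9.6695] v=[-0.4065]
Step 3: x=[9.6391] v=[-0.6079]
Step 4: x=[9.5987] v=[-0.8071]
Step 5: x=[9.5485] v=[-1.0034]
Step 6: x=[9.4887] v=[-1.1960]
Step 7: x=[9.4195] v=[-1.3843]
Step 8: x=[9.3411] v=[-1.5675]
Step 9: x=[9.2539] v=[-1.7450]
Step 10: x=[9.1581] v=[-1.9162]
Step 11: x=[9.0541] v=[-2.0804]
Step 12: x=[8.9422] v=[-2.2371]
Step 13: x=[8.8229] v=[-2.3856]
Step 14: x=[8.6966] v=[-2.5254]
Step 15: x=[8.5638] v=[-2.6561]
Step 16: x=[8.4249] v=[-2.7771]
Step 17: x=[8.2805] v=[-2.8880]
Step 18: x=[8.1311] v=[-2.9884]
Step 19: x=[7.9772] v=[-3.0779]
Step 20: x=[7.8194] v=[-3.1562]
Step 21: x=[7.6582] v=[-3.2231]
Step 22: x=[7.4943] v=[-3.2782]
Step 23: x=[7.3282] v=[-3.3214]
Step 24: x=[7.1606] v=[-3.3525]
Step 25: x=[6.9920] v=[-3.3715]
Step 26: x=[6.8231] v=[-3.3782]
Step 27: x=[6.6545] v=[-3.3726]
Step 28: x=[6.4868] v=[-3.3547]
Step 29: x=[6.3206] v=[-3.3247]
Step 30: x=[6.1565] v=[-3.2826]
Step 31: x=[5.9951] v=[-3.2285]
Step 32: x=[5.8370] v=[-3.1627]
Step 33: x=[5.6827] v=[-3.0854]
Step 34: x=[5.5329] v=[-2.9969]
Step 35: x=[5.3880] v=[-2.8975]
Step 36: x=[5.2486] v=[-2.7875]
Step 37: x=[5.1152] v=[-2.6674]
Step 38: x=[4.9883] v=[-2.5376]
Step 39: x=[4.8684] v=[-2.3986]
Step 40: x=[4.7559] v=[-2.2508]
Step 41: x=[4.6512] v=[-2.0949]
Step 42: x=[4.5546] v=[-1.9314]
Step 43: x=[4.4666] v=[-1.7608]
Step 44: x=[4.3874] v=[-1.5838]
Step 45: x=[4.3173] v=[-1.4011]
Step 46: x=[4.2566] v=[-1.2133]
Step 47: x=[4.2055] v=[-1.0211]
Step 48: x=[4.1642] v=[-0.8251]
Step 49: x=[4.1329] v=[-0.6261]
Step 50: x=[4.1117] v=[-0.4249]
Step 51: x=[4.1006] v=[-0.2221]
Step 52: x=[4.0997] v=[-0.0185]
Step 53: x=[4.1090] v=[0.1852]
First v>=0 after going negative at step 53, time=2.6500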